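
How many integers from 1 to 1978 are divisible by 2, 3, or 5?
⌊1978/2⌋+⌊1978/3⌋+⌊1978/5⌋ - ⌊1978/6⌋-⌊1978/10⌋-⌊1978/15⌋ + ⌊1978/30⌋ = 989+659+395 - 329-197-131 + 65 = 1451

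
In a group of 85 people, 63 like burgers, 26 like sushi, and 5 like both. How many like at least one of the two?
|A∪B| = |A| + |B| - |A∩B| = 63 + 26 - 5 = 84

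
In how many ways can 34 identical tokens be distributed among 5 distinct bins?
C(34+5-1, 5-1) = C(38, 4) = 73815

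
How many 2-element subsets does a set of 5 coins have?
C(5,2) = 5!/(2!×3!) = 10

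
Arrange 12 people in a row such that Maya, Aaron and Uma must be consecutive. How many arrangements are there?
Treat the 3 as one block: (12-3+1)! × 3! = 3628800 × 6 = 21772800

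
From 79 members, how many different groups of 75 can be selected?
C(79,75) = 79!/(75!×4!) = 1502501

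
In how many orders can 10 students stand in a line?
10! = 3628800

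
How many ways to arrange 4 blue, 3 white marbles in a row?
7! / (4! × 3!) = 35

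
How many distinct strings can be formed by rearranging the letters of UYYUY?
5! / (2! × 3!) = 10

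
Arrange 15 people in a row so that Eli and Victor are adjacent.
Treat as block: (15-1)! × 2! = 87178291200 × 2 = 174356582400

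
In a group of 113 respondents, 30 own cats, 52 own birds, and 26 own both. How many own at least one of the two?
|A∪B| = |A| + |B| - |A∩B| = 30 + 52 - 26 = 56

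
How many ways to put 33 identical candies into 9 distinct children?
C(33+9-1, 9-1) = C(41, 8) = 95548245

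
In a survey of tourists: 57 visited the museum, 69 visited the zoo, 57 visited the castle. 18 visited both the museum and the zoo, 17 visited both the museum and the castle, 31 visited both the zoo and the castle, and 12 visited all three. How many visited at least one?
|A∪B∪C| = 57+69+57-18-17-31+12 = 129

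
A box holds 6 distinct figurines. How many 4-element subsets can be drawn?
C(6,4) = 6!/(4!×2!) = 15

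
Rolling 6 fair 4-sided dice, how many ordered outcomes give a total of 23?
Coefficient of x^23 in (x + x² + ... + x^4)^6. By inclusion-exclusion on dice exceeding 4: Σ_j (-1)^j C(6,j)·C(23-1-4j, 5) = C(6,0)·C(22,5) - C(6,1)·C(18,5) + C(6,2)·C(14,5) - C(6,3)·C(10,5) + C(6,4)·C(6,5) = 1·26334 - 6·8568 + 15·2002 - 20·252 + 15·6 = 6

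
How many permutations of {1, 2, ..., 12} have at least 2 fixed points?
Exactly j fixed points: C(12,j)·!(12-j); sum over j ≥ 2 (derangement numbers via !m = (m-1)·(!(m-1) + !(m-2)): !0..!10 = 1, 0, 1, 2, 9, 44, 265, 1854, 14833, 133496, 1334961). Σ_{j=2}^{12} C(12,j)·!(12-j) = C(12,2)·!10 + C(12,3)·!9 + C(12,4)·!8 + C(12,5)·!7 + C(12,6)·!6 + C(12,7)·!5 + C(12,8)·!4 + C(12,9)·!3 + C(12,10)·!2 + C(12,11)·!1 + C(12,12)·!0 = 66·1334961 + 220·133496 + 495·14833 + 792·1854 + 924·265 + 792·44 + 495·9 + 220·2 + 66·1 + 12·0 + 1·1 = 126571919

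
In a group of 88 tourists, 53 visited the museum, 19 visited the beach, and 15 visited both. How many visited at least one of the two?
|A∪B| = |A| + |B| - |A∩B| = 53 + 19 - 15 = 57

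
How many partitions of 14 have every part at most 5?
Let r_j(i) = number of partitions of i into parts ≤ j, for i = 0..14. r_1(i) = 1 for all i; r_j(i) = r_{j-1}(i) + r_j(i-j). Rows j = 2..5: ≤2: 1 1 2 2 3 3 4 4 5 5 6 6 7 7 8; ≤3: 1 1 2 3 4 5 7 8 10 12 14 16 19 21 24; ≤4: 1 1 2 3 5 6 9 11 15 18 23 27 34 39 47; ≤5: 1 1 2 3 5 7 10 13 18 23 30 37 47 57 70. r_5(14) = 70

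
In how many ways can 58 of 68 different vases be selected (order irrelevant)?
C(68,58) = 68!/(58!×10!) = 290752384208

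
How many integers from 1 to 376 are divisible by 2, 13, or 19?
⌊376/2⌋+⌊376/13⌋+⌊376/19⌋ - ⌊376/26⌋-⌊376/38⌋-⌊376/247⌋ + ⌊376/494⌋ = 188+28+19 - 14-9-1 + 0 = 211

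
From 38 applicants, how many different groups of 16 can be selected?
C(38,16) = 38!/(16!×22!) = 22239974430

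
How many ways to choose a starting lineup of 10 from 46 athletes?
C(46,10) = 46!/(10!×36!) = 4076350421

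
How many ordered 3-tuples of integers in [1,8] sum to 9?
Coefficient of x^9 in (x + x² + ... + x^8)^3. By inclusion-exclusion on dice exceeding 8: Σ_j (-1)^j C(3,j)·C(9-1-8j, 2) = C(3,0)·C(8,2) = 1·28 = 28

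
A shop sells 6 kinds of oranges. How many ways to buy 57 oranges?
C(57+6-1, 6-1) = C(62, 5) = 6471002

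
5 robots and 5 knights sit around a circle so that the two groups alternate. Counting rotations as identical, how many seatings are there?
Fix one of the robots: (5-1)! ways for the remaining robots, × 5! ways for the knights = 24 × 120 = 2880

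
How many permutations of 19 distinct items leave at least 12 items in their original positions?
Exactly j fixed points: C(19,j)·!(19-j); sum over j ≥ 12 (derangement numbers via !m = (m-1)·(!(m-1) + !(m-2)): !0..!7 = 1, 0, 1, 2, 9, 44, 265, 1854). Σ_{j=12}^{19} C(19,j)·!(19-j) = C(19,12)·!7 + C(19,13)·!6 + C(19,14)·!5 + C(19,15)·!4 + C(19,16)·!3 + C(19,17)·!2 + C(19,18)·!1 + C(19,19)·!0 = 50388·1854 + 27132·265 + 11628·44 + 3876·9 + 969·2 + 171·1 + 19·0 + 1·1 = 101157958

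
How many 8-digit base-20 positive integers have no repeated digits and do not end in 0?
Last digit: 19 nonzero choices. First digit: 18 (nonzero, ≠last). Middle 6: P(18,6) = 13366080. Total = 4571199360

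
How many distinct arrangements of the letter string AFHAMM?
6! / (1! × 1! × 2! × 2!) = 180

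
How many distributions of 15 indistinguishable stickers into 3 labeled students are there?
C(15+3-1, 3-1) = C(17, 2) = 136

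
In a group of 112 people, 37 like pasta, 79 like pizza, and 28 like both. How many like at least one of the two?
|A∪B| = |A| + |B| - |A∩B| = 37 + 79 - 28 = 88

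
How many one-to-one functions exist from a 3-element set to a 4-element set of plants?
P(4,3) = 4!/(4-3)! = 24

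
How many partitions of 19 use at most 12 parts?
By conjugation, equals partitions of 19 into parts ≤ 12. Let r_j(i) = number of partitions of i into parts ≤ j, for i = 0..19. r_1(i) = 1 for all i; r_j(i) = r_{j-1}(i) + r_j(i-j). Rows j = 2..12: ≤2: 1 1 2 2 3 3 4 4 5 5 6 6 7 7 8 8 9 9 10 10; ≤3: 1 1 2 3 4 5 7 8 10 12 14 16 19 21 24 27 30 33 37 40; ≤4: 1 1 2 3 5 6 9 11 15 18 23 27 34 39 47 54 64 72 84 94; ≤5: 1 1 2 3 5 7 10 13 18 23 30 37 47 57 70 84 101 119 141 164; ≤6: 1 1 2 3 5 7 11 14 20 26 35 44 58 71 90 110 136 163 199 235; ≤7: 1 1 2 3 5 7 11 15 21 28 38 49 65 82 105 131 164 201 248 300; ≤8: 1 1 2 3 5 7 11 15 22 29 40 52 70 89 116 146 186 230 288 352; ≤9: 1 1 2 3 5 7 11 15 22 30 41 54 73 94 123 157 201 252 318 393; ≤10: 1 1 2 3 5 7 11 15 22 30 42 55 75 97 128 164 212 267 340 423; ≤11: 1 1 2 3 5 7 11 15 22 30 42 56 76 99 131 169 219 278 355 445; ≤12: 1 1 2 3 5 7 11 15 22 30 42 56 77 100 133 172 224 285 366 460. r_12(19) = 460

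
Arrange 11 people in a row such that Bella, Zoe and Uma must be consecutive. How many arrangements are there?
Treat the 3 as one block: (11-3+1)! × 3! = 362880 × 6 = 2177280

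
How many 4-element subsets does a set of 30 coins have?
C(30,4) = 30!/(4!×26!) = 27405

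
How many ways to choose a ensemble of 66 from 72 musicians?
C(72,66) = 72!/(66!×6!) = 156238908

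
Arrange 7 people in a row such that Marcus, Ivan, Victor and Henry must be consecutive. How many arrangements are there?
Treat the 4 as one block: (7-4+1)! × 4! = 24 × 24 = 576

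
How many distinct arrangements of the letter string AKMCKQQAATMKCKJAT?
17! / (2! × 4! × 2! × 2! × 1! × 2! × 4!) = 38594556000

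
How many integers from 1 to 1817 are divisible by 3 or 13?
⌊1817/3⌋ + ⌊1817/13⌋ - ⌊1817/39⌋ = 605 + 139 - 46 = 698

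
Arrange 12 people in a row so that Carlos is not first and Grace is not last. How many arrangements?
By inclusion-exclusion: 12! - 2×(12-1)! + (12-2)! = 479001600 - 79833600 + 3628800 = 402796800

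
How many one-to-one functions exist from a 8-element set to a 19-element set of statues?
P(19,8) = 19!/(19-8)! = 3047466240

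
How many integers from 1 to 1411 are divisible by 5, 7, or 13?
⌊1411/5⌋+⌊1411/7⌋+⌊1411/13⌋ - ⌊1411/35⌋-⌊1411/65⌋-⌊1411/91⌋ + ⌊1411/455⌋ = 282+201+108 - 40-21-15 + 3 = 518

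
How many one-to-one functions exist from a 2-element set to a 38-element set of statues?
P(38,2) = 38!/(38-2)! = 1406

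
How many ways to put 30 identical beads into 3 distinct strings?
C(30+3-1, 3-1) = C(32, 2) = 496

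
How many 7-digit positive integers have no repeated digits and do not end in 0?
Last digit: 9 nonzero choices. First digit: 8 (nonzero, ≠last). Middle 5: P(8,5) = 6720. Total = 483840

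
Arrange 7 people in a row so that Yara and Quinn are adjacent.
Treat as block: (7-1)! × 2! = 720 × 2 = 1440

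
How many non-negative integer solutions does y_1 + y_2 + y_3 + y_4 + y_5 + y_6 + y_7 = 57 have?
C(57+7-1, 7-1) = C(63, 6) = 67945521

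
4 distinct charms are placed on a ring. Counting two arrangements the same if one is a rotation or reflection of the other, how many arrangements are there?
(4-1)!/2 = 6/2 = 3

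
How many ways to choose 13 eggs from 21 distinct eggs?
C(21,13) = 21!/(13!×8!) = 203490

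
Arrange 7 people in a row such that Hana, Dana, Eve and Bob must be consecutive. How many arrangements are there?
Treat the 4 as one block: (7-4+1)! × 4! = 24 × 24 = 576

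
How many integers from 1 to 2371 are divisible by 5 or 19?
⌊2371/5⌋ + ⌊2371/19⌋ - ⌊2371/95⌋ = 474 + 124 - 24 = 574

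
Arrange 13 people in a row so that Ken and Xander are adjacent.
Treat as block: (13-1)! × 2! = 479001600 × 2 = 958003200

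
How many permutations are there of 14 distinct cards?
14! = 87178291200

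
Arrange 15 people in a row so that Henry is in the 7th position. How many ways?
Fix one position: (15-1)! = 87178291200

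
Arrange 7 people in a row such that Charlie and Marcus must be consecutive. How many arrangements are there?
Treat the 2 as one block: (7-2+1)! × 2! = 720 × 2 = 1440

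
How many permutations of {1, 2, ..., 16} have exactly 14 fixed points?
Choose the 14 fixed points C(16,14) = 120, derange the rest: !2 = Σ_{j=0}^{2} (-1)^j·2!/j! = 2 - 2 + 1 = 1. Product = 120 × 1 = 120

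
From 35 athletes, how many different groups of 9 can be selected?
C(35,9) = 35!/(9!×26!) = 70607460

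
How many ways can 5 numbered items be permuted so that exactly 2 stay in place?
Choose the 2 fixed points C(5,2) = 10, derange the rest: !3 = Σ_{j=0}^{3} (-1)^j·3!/j! = 6 - 6 + 3 - 1 = 2. Product = 10 × 2 = 20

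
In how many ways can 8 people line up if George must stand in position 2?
Fix one position: (8-1)! = 5040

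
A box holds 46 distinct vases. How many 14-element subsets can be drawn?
C(46,14) = 46!/(14!×32!) = 239877544005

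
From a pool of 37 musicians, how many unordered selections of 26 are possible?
C(37,26) = 37!/(26!×11!) = 854992152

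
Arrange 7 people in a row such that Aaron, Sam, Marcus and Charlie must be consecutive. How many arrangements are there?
Treat the 4 as one block: (7-4+1)! × 4! = 24 × 24 = 576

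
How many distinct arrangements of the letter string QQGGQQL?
7! / (4! × 1! × 2!) = 105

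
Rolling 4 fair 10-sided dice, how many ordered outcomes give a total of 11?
Coefficient of x^11 in (x + x² + ... + x^10)^4. By inclusion-exclusion on dice exceeding 10: Σ_j (-1)^j C(4,j)·C(11-1-10j, 3) = C(4,0)·C(10,3) = 1·120 = 120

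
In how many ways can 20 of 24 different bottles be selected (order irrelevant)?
C(24,20) = 24!/(20!×4!) = 10626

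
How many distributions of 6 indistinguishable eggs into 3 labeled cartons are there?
C(6+3-1, 3-1) = C(8, 2) = 28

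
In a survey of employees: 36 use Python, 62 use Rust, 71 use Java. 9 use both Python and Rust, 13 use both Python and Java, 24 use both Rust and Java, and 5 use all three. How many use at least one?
|A∪B∪C| = 36+62+71-9-13-24+5 = 128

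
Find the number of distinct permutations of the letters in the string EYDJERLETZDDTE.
14! / (2! × 3! × 1! × 1! × 4! × 1! × 1! × 1!) = 302702400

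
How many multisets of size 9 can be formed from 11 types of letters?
C(9+11-1, 11-1) = C(19, 10) = 92378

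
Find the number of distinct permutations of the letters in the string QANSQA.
6! / (2! × 1! × 1! × 2!) = 180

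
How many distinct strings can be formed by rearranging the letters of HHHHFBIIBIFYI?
13! / (4! × 4! × 2! × 2! × 1!) = 2702700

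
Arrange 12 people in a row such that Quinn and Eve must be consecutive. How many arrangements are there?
Treat the 2 as one block: (12-2+1)! × 2! = 39916800 × 2 = 79833600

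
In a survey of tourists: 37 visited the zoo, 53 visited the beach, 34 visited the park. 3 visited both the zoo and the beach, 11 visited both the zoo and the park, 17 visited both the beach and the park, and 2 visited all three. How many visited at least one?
|A∪B∪C| = 37+53+34-3-11-17+2 = 95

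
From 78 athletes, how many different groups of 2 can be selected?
C(78,2) = 78!/(2!×76!) = 3003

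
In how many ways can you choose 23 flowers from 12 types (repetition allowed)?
C(23+12-1, 12-1) = C(34, 11) = 286097760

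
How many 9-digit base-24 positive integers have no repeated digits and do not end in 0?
Last digit: 23 nonzero choices. First digit: 22 (nonzero, ≠last). Middle 7: P(22,7) = 859541760. Total = 434928130560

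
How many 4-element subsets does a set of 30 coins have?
C(30,4) = 30!/(4!×26!) = 27405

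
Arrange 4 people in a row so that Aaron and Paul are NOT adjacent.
Total - adjacent = 4! - (4-1)!×2 = 24 - 12 = 12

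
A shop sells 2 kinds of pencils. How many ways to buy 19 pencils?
C(19+2-1, 2-1) = C(20, 1) = 20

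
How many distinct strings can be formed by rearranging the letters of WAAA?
4! / (1! × 3!) = 4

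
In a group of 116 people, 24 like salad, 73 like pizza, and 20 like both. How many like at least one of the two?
|A∪B| = |A| + |B| - |A∩B| = 24 + 73 - 20 = 77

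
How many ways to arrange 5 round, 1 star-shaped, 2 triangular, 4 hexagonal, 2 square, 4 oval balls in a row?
18! / (5! × 1! × 2! × 4! × 2! × 4!) = 23156733600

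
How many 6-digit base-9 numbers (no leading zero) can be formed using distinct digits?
First digit: 8 choices (nonzero). Then descending: 8 × 8 × 7 × 6 × 5 × 4 = 53760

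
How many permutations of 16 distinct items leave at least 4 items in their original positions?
Exactly j fixed points: C(16,j)·!(16-j); sum over j ≥ 4 (derangement numbers via !m = (m-1)·(!(m-1) + !(m-2)): !0..!12 = 1, 0, 1, 2, 9, 44, 265, 1854, 14833, 133496, 1334961, 14684570, 176214841). Σ_{j=4}^{16} C(16,j)·!(16-j) = C(16,4)·!12 + C(16,5)·!11 + C(16,6)·!10 + C(16,7)·!9 + C(16,8)·!8 + C(16,9)·!7 + C(16,10)·!6 + C(16,11)·!5 + C(16,12)·!4 + C(16,13)·!3 + C(16,14)·!2 + C(16,15)·!1 + C(16,16)·!0 = 1820·176214841 + 4368·14684570 + 8008·1334961 + 11440·133496 + 12870·14833 + 11440·1854 + 8008·265 + 4368·44 + 1820·9 + 560·2 + 120·1 + 16·0 + 1·1 = 397285216711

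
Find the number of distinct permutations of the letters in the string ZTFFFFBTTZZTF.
13! / (4! × 5! × 1! × 3!) = 360360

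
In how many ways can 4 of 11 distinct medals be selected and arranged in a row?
P(11,4) = 11!/(11-4)! = 7920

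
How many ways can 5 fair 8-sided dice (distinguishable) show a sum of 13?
Coefficient of x^13 in (x + x² + ... + x^8)^5. By inclusion-exclusion on dice exceeding 8: Σ_j (-1)^j C(5,j)·C(13-1-8j, 4) = C(5,0)·C(12,4) - C(5,1)·C(4,4) = 1·495 - 5·1 = 490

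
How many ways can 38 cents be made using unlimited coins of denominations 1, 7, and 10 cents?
Coefficient of x^38 in 1/(1-x^1) · 1/(1-x^7) · 1/(1-x^10). Case on j = number of 10-cent coins (j = 0..3); remainder r = 38 - 10j is made from {1,7} in ⌊r/7⌋+1 ways. r = 38, 28, 18, 8 → 6 + 5 + 3 + 2 = 16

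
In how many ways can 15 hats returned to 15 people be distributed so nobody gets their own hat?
!15 = Σ_{j=0}^{15} (-1)^j·15!/j! = 1307674368000 - 1307674368000 + 653837184000 - 217945728000 + 54486432000 - 10897286400 + 1816214400 - 259459200 + 32432400 - 3603600 + 360360 - 32760 + 2730 - 210 + 15 - 1 = 481066515734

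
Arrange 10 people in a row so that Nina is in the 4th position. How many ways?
Fix one position: (10-1)! = 362880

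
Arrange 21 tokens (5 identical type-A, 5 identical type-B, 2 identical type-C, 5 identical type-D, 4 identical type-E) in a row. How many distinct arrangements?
21! / (5! × 5! × 2! × 5! × 4!) = 615969113760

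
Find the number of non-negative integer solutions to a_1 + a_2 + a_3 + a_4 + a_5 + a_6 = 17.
C(17+6-1, 6-1) = C(22, 5) = 26334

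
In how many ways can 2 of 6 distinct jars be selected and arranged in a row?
P(6,2) = 6!/(6-2)! = 30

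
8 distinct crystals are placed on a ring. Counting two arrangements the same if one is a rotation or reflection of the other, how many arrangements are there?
(8-1)!/2 = 5040/2 = 2520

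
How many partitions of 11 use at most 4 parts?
By conjugation, equals partitions of 11 into parts ≤ 4. Let r_j(i) = number of partitions of i into parts ≤ j, for i = 0..11. r_1(i) = 1 for all i; r_j(i) = r_{j-1}(i) + r_j(i-j). Rows j = 2..4: ≤2: 1 1 2 2 3 3 4 4 5 5 6 6; ≤3: 1 1 2 3 4 5 7 8 10 12 14 16; ≤4: 1 1 2 3 5 6 9 11 15 18 23 27. r_4(11) = 27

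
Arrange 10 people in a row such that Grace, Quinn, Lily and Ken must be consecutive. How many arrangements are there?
Treat the 4 as one block: (10-4+1)! × 4! = 5040 × 24 = 120960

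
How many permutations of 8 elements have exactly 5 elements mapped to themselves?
Choose the 5 fixed points C(8,5) = 56, derange the rest: !3 = Σ_{j=0}^{3} (-1)^j·3!/j! = 6 - 6 + 3 - 1 = 2. Product = 56 × 2 = 112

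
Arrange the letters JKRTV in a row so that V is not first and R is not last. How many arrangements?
By inclusion-exclusion: 5! - 2×(5-1)! + (5-2)! = 120 - 48 + 6 = 78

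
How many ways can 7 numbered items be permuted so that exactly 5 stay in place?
Choose the 5 fixed points C(7,5) = 21, derange the rest: !2 = Σ_{j=0}^{2} (-1)^j·2!/j! = 2 - 2 + 1 = 1. Product = 21 × 1 = 21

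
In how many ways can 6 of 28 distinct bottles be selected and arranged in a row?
P(28,6) = 28!/(28-6)! = 271252800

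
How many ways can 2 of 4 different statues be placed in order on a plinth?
P(4,2) = 4!/(4-2)! = 12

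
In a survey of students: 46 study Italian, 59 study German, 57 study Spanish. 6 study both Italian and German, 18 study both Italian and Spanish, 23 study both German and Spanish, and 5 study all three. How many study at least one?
|A∪B∪C| = 46+59+57-6-18-23+5 = 120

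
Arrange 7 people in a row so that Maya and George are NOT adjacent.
Total - adjacent = 7! - (7-1)!×2 = 5040 - 1440 = 3600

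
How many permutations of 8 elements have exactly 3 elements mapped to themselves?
Choose the 3 fixed points C(8,3) = 56, derange the rest: !5 = Σ_{j=0}^{5} (-1)^j·5!/j! = 120 - 120 + 60 - 20 + 5 - 1 = 44. Product = 56 × 44 = 2464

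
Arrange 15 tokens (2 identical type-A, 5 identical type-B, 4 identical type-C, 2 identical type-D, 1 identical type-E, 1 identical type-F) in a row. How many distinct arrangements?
15! / (2! × 5! × 4! × 2! × 1! × 1!) = 113513400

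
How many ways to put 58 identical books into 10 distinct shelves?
C(58+10-1, 10-1) = C(67, 9) = 42757703560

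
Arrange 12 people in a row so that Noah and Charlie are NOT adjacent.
Total - adjacent = 12! - (12-1)!×2 = 479001600 - 79833600 = 399168000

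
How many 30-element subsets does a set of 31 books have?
C(31,30) = 31!/(30!×1!) = 31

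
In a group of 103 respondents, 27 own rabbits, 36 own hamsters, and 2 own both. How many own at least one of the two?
|A∪B| = |A| + |B| - |A∩B| = 27 + 36 - 2 = 61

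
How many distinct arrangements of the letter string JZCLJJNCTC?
10! / (3! × 1! × 1! × 1! × 3! × 1!) = 100800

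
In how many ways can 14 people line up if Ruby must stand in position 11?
Fix one position: (14-1)! = 6227020800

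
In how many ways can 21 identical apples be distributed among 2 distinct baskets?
C(21+2-1, 2-1) = C(22, 1) = 22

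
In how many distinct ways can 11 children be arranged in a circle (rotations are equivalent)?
Circular: fix one position, arrange the rest. (11-1)! = 3628800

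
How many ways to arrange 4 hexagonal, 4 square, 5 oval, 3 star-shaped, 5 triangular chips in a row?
21! / (4! × 4! × 5! × 3! × 5!) = 1026615189600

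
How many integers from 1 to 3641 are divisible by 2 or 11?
⌊3641/2⌋ + ⌊3641/11⌋ - ⌊3641/22⌋ = 1820 + 331 - 165 = 1986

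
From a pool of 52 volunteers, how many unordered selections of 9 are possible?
C(52,9) = 52!/(9!×43!) = 3679075400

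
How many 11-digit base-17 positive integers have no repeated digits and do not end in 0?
Last digit: 16 nonzero choices. First digit: 15 (nonzero, ≠last). Middle 9: P(15,9) = 1816214400. Total = 435891456000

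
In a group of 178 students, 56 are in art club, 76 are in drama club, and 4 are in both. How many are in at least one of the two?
|A∪B| = |A| + |B| - |A∩B| = 56 + 76 - 4 = 128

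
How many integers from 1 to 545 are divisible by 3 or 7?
⌊545/3⌋ + ⌊545/7⌋ - ⌊545/21⌋ = 181 + 77 - 25 = 233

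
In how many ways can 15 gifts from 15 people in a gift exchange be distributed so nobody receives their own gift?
!15 = Σ_{j=0}^{15} (-1)^j·15!/j! = 1307674368000 - 1307674368000 + 653837184000 - 217945728000 + 54486432000 - 10897286400 + 1816214400 - 259459200 + 32432400 - 3603600 + 360360 - 32760 + 2730 - 210 + 15 - 1 = 481066515734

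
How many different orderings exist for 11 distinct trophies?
11! = 39916800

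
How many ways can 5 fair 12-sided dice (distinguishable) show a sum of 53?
Coefficient of x^53 in (x + x² + ... + x^12)^5. By inclusion-exclusion on dice exceeding 12: Σ_j (-1)^j C(5,j)·C(53-1-12j, 4) = C(5,0)·C(52,4) - C(5,1)·C(40,4) + C(5,2)·C(28,4) - C(5,3)·C(16,4) + C(5,4)·C(4,4) = 1·270725 - 5·91390 + 10·20475 - 10·1820 + 5·1 = 330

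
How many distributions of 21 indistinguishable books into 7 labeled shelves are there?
C(21+7-1, 7-1) = C(27, 6) = 296010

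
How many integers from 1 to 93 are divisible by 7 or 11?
⌊93/7⌋ + ⌊93/11⌋ - ⌊93/77⌋ = 13 + 8 - 1 = 20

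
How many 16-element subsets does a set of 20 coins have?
C(20,16) = 20!/(16!×4!) = 4845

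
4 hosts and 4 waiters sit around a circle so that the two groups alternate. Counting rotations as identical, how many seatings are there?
Fix one of the hosts: (4-1)! ways for the remaining hosts, × 4! ways for the waiters = 6 × 24 = 144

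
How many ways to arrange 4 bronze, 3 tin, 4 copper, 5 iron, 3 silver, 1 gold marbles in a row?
20! / (4! × 3! × 4! × 5! × 3! × 1!) = 977728752000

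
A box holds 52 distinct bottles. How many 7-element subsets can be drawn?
C(52,7) = 52!/(7!×45!) = 133784560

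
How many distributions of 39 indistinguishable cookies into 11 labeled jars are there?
C(39+11-1, 11-1) = C(49, 10) = 8217822536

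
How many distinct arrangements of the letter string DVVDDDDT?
8! / (2! × 1! × 5!) = 168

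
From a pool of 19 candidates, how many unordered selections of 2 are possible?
C(19,2) = 19!/(2!×17!) = 171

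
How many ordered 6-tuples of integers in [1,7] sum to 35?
Coefficient of x^35 in (x + x² + ... + x^7)^6. By inclusion-exclusion on dice exceeding 7: Σ_j (-1)^j C(6,j)·C(35-1-7j, 5) = C(6,0)·C(34,5) - C(6,1)·C(27,5) + C(6,2)·C(20,5) - C(6,3)·C(13,5) + C(6,4)·C(6,5) = 1·278256 - 6·80730 + 15·15504 - 20·1287 + 15·6 = 786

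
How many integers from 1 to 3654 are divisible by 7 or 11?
⌊3654/7⌋ + ⌊3654/11⌋ - ⌊3654/77⌋ = 522 + 332 - 47 = 807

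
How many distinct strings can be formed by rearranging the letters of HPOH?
4! / (1! × 1! × 2!) = 12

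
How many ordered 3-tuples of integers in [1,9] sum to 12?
Coefficient of x^12 in (x + x² + ... + x^9)^3. By inclusion-exclusion on dice exceeding 9: Σ_j (-1)^j C(3,j)·C(12-1-9j, 2) = C(3,0)·C(11,2) - C(3,1)·C(2,2) = 1·55 - 3·1 = 52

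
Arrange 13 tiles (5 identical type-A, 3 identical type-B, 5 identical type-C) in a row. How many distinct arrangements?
13! / (5! × 3! × 5!) = 72072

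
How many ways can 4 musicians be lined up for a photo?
4! = 24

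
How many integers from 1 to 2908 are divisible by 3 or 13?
⌊2908/3⌋ + ⌊2908/13⌋ - ⌊2908/39⌋ = 969 + 223 - 74 = 1118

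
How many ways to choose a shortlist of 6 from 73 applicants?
C(73,6) = 73!/(6!×67!) = 170230452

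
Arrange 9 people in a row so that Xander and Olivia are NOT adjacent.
Total - adjacent = 9! - (9-1)!×2 = 362880 - 80640 = 282240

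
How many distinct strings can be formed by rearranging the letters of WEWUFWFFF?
9! / (4! × 1! × 1! × 3!) = 2520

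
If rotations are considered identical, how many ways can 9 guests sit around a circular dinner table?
Circular: fix one position, arrange the rest. (9-1)! = 40320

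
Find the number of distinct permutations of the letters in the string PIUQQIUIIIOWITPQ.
16! / (1! × 2! × 1! × 6! × 3! × 2! × 1!) = 1210809600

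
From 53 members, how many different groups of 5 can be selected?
C(53,5) = 53!/(5!×48!) = 2869685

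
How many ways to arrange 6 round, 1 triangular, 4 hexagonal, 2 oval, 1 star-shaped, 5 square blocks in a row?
19! / (6! × 1! × 4! × 2! × 1! × 5!) = 29331862560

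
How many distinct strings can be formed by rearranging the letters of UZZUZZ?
6! / (4! × 2!) = 15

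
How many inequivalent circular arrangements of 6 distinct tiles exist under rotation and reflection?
(6-1)!/2 = 120/2 = 60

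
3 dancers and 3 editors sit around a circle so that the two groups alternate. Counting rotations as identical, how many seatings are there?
Fix one of the dancers: (3-1)! ways for the remaining dancers, × 3! ways for the editors = 2 × 6 = 12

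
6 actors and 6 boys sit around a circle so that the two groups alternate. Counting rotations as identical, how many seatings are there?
Fix one of the actors: (6-1)! ways for the remaining actors, × 6! ways for the boys = 120 × 720 = 86400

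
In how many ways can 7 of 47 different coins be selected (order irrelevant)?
C(47,7) = 47!/(7!×40!) = 62891499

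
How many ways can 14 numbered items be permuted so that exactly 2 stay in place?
Choose the 2 fixed points C(14,2) = 91, derange the rest: !12 = Σ_{j=0}^{12} (-1)^j·12!/j! = 479001600 - 479001600 + 239500800 - 79833600 + 19958400 - 3991680 + 665280 - 95040 + 11880 - 1320 + 132 - 12 + 1 = 176214841. Product = 91 × 176214841 = 16035550531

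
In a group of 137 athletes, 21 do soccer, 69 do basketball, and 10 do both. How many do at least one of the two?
|A∪B| = |A| + |B| - |A∩B| = 21 + 69 - 10 = 80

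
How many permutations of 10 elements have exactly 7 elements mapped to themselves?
Choose the 7 fixed points C(10,7) = 120, derange the rest: !3 = Σ_{j=0}^{3} (-1)^j·3!/j! = 6 - 6 + 3 - 1 = 2. Product = 120 × 2 = 240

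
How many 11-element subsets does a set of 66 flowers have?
C(66,11) = 66!/(11!×55!) = 1074082795968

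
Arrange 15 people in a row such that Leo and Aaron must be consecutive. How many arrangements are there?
Treat the 2 as one block: (15-2+1)! × 2! = 87178291200 × 2 = 174356582400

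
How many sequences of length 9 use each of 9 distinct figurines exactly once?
9! = 362880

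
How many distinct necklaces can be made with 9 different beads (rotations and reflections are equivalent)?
(9-1)!/2 = 40320/2 = 20160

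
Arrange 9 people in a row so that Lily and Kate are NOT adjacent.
Total - adjacent = 9! - (9-1)!×2 = 362880 - 80640 = 282240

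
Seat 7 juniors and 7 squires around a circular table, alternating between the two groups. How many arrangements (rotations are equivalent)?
Fix one of the juniors: (7-1)! ways for the remaining juniors, × 7! ways for the squires = 720 × 5040 = 3628800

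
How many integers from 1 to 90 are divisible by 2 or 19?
⌊90/2⌋ + ⌊90/19⌋ - ⌊90/38⌋ = 45 + 4 - 2 = 47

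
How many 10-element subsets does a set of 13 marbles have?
C(13,10) = 13!/(10!×3!) = 286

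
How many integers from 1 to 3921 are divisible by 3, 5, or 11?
⌊3921/3⌋+⌊3921/5⌋+⌊3921/11⌋ - ⌊3921/15⌋-⌊3921/33⌋-⌊3921/55⌋ + ⌊3921/165⌋ = 1307+784+356 - 261-118-71 + 23 = 2020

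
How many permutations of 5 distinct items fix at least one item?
Complement of the derangements. !5 = Σ_{j=0}^{5} (-1)^j·5!/j! = 120 - 120 + 60 - 20 + 5 - 1 = 44. 5! - !5 = 120 - 44 = 76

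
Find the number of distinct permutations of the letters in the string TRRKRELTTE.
10! / (3! × 1! × 1! × 2! × 3!) = 50400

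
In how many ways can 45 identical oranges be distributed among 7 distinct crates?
C(45+7-1, 7-1) = C(51, 6) = 18009460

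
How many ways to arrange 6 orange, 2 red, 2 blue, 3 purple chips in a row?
13! / (6! × 2! × 2! × 3!) = 360360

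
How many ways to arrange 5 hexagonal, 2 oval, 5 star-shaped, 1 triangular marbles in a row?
13! / (5! × 2! × 5! × 1!) = 216216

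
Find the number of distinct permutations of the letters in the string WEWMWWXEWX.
10! / (5! × 1! × 2! × 2!) = 7560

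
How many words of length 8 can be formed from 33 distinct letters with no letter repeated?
P(33,8) = 33!/(33-8)! = 559809169920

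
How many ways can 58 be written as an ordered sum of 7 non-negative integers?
C(58+7-1, 7-1) = C(64, 6) = 74974368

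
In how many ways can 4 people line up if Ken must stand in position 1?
Fix one position: (4-1)! = 6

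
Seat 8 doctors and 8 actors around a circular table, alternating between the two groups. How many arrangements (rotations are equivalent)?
Fix one of the doctors: (8-1)! ways for the remaining doctors, × 8! ways for the actors = 5040 × 40320 = 203212800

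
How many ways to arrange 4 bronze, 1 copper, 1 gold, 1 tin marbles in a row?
7! / (4! × 1! × 1! × 1!) = 210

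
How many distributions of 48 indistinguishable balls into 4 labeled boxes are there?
C(48+4-1, 4-1) = C(51, 3) = 20825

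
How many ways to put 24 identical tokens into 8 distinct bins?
C(24+8-1, 8-1) = C(31, 7) = 2629575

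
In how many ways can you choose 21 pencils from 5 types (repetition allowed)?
C(21+5-1, 5-1) = C(25, 4) = 12650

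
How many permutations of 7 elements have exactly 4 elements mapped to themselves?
Choose the 4 fixed points C(7,4) = 35, derange the rest: !3 = Σ_{j=0}^{3} (-1)^j·3!/j! = 6 - 6 + 3 - 1 = 2. Product = 35 × 2 = 70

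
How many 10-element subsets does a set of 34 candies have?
C(34,10) = 34!/(10!×24!) = 131128140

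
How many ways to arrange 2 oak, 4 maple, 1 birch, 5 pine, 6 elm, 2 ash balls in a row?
20! / (2! × 4! × 1! × 5! × 6! × 2!) = 293318625600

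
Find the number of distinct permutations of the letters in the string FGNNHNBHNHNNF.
13! / (1! × 6! × 1! × 3! × 2!) = 720720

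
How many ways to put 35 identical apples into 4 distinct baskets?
C(35+4-1, 4-1) = C(38, 3) = 8436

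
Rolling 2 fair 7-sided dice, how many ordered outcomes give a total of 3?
Coefficient of x^3 in (x + x² + ... + x^7)^2. By inclusion-exclusion on dice exceeding 7: Σ_j (-1)^j C(2,j)·C(3-1-7j, 1) = C(2,0)·C(2,1) = 1·2 = 2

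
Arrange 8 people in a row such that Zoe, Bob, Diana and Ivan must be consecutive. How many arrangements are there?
Treat the 4 as one block: (8-4+1)! × 4! = 120 × 24 = 2880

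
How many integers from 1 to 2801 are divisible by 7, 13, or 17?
⌊2801/7⌋+⌊2801/13⌋+⌊2801/17⌋ - ⌊2801/91⌋-⌊2801/119⌋-⌊2801/221⌋ + ⌊2801/1547⌋ = 400+215+164 - 30-23-12 + 1 = 715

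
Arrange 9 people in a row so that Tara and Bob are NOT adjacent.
Total - adjacent = 9! - (9-1)!×2 = 362880 - 80640 = 282240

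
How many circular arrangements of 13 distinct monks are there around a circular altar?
Circular: fix one position, arrange the rest. (13-1)! = 479001600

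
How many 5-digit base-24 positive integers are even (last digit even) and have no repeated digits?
Last∈{0,2,4,6,8,10,12,14,16,18,20,22}. Last=0: 212520. Last nonzero: 11×22×P(22,3) = 2236080. Total = 2448600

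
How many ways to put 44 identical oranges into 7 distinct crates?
C(44+7-1, 7-1) = C(50, 6) = 15890700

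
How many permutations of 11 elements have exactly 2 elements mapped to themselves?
Choose the 2 fixed points C(11,2) = 55, derange the rest: !9 = Σ_{j=0}^{9} (-1)^j·9!/j! = 362880 - 362880 + 181440 - 60480 + 15120 - 3024 + 504 - 72 + 9 - 1 = 133496. Product = 55 × 133496 = 7342280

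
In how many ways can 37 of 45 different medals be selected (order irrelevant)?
C(45,37) = 45!/(37!×8!) = 215553195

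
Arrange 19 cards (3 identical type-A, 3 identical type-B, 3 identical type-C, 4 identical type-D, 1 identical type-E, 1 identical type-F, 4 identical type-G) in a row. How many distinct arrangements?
19! / (3! × 3! × 3! × 4! × 1! × 1! × 4!) = 977728752000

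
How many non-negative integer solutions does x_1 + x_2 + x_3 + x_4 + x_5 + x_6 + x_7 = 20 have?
C(20+7-1, 7-1) = C(26, 6) = 230230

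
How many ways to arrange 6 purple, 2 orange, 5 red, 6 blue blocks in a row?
19! / (6! × 2! × 5! × 6!) = 977728752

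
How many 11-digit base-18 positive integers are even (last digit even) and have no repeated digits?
Last∈{0,2,4,6,8,10,12,14,16}. Last=0: 70572902400. Last nonzero: 8×16×P(16,9) = 531372441600. Total = 601945344000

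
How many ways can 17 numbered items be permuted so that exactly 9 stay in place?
Choose the 9 fixed points C(17,9) = 24310, derange the rest: !8 = Σ_{j=0}^{8} (-1)^j·8!/j! = 40320 - 40320 + 20160 - 6720 + 1680 - 336 + 56 - 8 + 1 = 14833. Product = 24310 × 14833 = 360590230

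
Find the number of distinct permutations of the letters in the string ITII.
4! / (3! × 1!) = 4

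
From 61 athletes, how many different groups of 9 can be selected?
C(61,9) = 61!/(9!×52!) = 17341763505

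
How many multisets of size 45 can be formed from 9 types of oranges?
C(45+9-1, 9-1) = C(53, 8) = 886322710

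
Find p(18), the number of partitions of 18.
Pentagonal recurrence p(n) = p(n-1) + p(n-2) - p(n-5) - p(n-7) + p(n-12) + p(n-15) - ... gives p(0..17) = 1, 1, 2, 3, 5, 7, 11, 15, 22, 30, 42, 56, 77, 101, 135, 176, 231, 297. p(18) = p(17) + p(16) - p(13) - p(11) + p(6) + p(3) = 297 + 231 - 101 - 56 + 11 + 3 = 385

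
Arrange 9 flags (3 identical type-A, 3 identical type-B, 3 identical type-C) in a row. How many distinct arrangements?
9! / (3! × 3! × 3!) = 1680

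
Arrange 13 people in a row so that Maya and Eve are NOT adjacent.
Total - adjacent = 13! - (13-1)!×2 = 6227020800 - 958003200 = 5269017600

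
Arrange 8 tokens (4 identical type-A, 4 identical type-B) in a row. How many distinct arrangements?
8! / (4! × 4!) = 70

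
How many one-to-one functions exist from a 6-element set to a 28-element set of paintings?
P(28,6) = 28!/(28-6)! = 271252800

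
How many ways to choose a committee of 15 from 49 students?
C(49,15) = 49!/(15!×34!) = 1575580702584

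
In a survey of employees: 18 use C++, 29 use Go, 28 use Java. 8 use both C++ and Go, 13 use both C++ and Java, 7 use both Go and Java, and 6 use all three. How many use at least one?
|A∪B∪C| = 18+29+28-8-13-7+6 = 53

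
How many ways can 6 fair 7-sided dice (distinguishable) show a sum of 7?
Coefficient of x^7 in (x + x² + ... + x^7)^6. By inclusion-exclusion on dice exceeding 7: Σ_j (-1)^j C(6,j)·C(7-1-7j, 5) = C(6,0)·C(6,5) = 1·6 = 6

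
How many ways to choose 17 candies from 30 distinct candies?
C(30,17) = 30!/(17!×13!) = 119759850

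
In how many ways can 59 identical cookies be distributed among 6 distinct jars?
C(59+6-1, 6-1) = C(64, 5) = 7624512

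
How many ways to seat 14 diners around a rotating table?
Circular: fix one position, arrange the rest. (14-1)! = 6227020800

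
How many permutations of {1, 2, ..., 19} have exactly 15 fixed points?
Choose the 15 fixed points C(19,15) = 3876, derange the rest: !4 = Σ_{j=0}^{4} (-1)^j·4!/j! = 24 - 24 + 12 - 4 + 1 = 9. Product = 3876 × 9 = 34884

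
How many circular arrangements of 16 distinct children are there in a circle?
Circular: fix one position, arrange the rest. (16-1)! = 1307674368000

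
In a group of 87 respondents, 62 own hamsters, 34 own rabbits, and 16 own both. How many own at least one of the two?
|A∪B| = |A| + |B| - |A∩B| = 62 + 34 - 16 = 80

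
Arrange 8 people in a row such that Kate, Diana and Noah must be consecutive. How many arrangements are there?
Treat the 3 as one block: (8-3+1)! × 3! = 720 × 6 = 4320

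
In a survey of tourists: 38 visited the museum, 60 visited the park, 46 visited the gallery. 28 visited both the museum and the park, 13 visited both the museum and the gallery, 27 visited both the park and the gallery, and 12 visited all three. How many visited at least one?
|A∪B∪C| = 38+60+46-28-13-27+12 = 88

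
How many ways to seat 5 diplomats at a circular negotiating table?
Circular: fix one position, arrange the rest. (5-1)! = 24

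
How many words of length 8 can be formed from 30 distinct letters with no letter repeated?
P(30,8) = 30!/(30-8)! = 235989936000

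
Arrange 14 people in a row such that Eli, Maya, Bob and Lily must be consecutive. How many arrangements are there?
Treat the 4 as one block: (14-4+1)! × 4! = 39916800 × 24 = 958003200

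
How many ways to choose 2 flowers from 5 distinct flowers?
C(5,2) = 5!/(2!×3!) = 10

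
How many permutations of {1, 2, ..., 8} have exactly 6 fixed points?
Choose the 6 fixed points C(8,6) = 28, derange the rest: !2 = Σ_{j=0}^{2} (-1)^j·2!/j! = 2 - 2 + 1 = 1. Product = 28 × 1 = 28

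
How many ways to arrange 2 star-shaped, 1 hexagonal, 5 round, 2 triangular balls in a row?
10! / (2! × 1! × 5! × 2!) = 7560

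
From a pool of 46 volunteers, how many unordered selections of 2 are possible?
C(46,2) = 46!/(2!×44!) = 1035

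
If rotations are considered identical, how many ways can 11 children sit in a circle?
Circular: fix one position, arrange the rest. (11-1)! = 3628800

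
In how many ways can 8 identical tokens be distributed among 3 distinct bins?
C(8+3-1, 3-1) = C(10, 2) = 45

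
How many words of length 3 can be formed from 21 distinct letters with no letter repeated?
P(21,3) = 21!/(21-3)! = 7980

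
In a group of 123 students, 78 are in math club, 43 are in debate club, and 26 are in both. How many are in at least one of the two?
|A∪B| = |A| + |B| - |A∩B| = 78 + 43 - 26 = 95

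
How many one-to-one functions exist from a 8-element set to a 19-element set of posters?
P(19,8) = 19!/(19-8)! = 3047466240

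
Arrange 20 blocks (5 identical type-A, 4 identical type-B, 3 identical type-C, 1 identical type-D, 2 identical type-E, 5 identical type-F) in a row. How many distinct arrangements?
20! / (5! × 4! × 3! × 1! × 2! × 5!) = 586637251200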